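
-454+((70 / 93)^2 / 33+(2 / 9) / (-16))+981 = 1203325559 / 2283336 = 527.00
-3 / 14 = -0.21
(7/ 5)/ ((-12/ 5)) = -7/ 12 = -0.58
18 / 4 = 9 / 2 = 4.50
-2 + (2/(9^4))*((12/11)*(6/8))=-16036/8019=-2.00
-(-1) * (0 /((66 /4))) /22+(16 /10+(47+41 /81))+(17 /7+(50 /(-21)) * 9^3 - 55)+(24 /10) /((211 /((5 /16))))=-4161395951 /2392740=-1739.18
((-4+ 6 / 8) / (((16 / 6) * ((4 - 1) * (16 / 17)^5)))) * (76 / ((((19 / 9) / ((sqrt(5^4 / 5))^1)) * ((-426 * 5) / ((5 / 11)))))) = 0.05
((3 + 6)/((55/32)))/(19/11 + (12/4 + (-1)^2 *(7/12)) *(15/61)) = 70272/35005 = 2.01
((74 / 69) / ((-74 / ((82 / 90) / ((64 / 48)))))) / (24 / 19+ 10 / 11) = -8569 / 1879560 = -0.00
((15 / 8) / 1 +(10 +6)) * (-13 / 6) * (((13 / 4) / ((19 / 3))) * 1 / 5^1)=-24167 / 6080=-3.97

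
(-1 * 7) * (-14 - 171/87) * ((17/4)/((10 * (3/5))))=55097/696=79.16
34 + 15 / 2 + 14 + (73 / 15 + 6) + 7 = 2201 / 30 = 73.37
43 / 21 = 2.05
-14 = -14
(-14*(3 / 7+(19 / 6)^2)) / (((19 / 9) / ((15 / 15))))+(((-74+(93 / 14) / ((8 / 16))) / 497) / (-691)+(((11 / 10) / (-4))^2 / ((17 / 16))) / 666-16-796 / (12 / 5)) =-21565231411211989 / 51714130570200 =-417.01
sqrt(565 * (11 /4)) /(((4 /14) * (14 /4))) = sqrt(6215) /2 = 39.42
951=951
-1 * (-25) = 25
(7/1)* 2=14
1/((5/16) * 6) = 8/15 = 0.53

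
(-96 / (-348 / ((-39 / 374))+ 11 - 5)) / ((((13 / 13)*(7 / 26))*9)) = -5408 / 456351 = -0.01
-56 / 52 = -1.08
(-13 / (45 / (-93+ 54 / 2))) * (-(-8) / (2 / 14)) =16016 / 15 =1067.73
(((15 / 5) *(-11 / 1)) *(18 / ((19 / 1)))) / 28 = -297 / 266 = -1.12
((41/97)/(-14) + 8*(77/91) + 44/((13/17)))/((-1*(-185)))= 226951/653198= 0.35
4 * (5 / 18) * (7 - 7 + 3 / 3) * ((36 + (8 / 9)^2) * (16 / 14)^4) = 122060800 / 1750329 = 69.74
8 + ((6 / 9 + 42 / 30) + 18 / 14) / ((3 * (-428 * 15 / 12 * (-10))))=8.00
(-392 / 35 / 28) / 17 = -2 / 85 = -0.02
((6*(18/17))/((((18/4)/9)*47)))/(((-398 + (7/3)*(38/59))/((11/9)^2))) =-118/115855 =-0.00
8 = 8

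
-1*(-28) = 28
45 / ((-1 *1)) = -45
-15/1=-15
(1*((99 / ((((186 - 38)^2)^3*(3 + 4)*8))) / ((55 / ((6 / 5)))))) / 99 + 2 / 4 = 40460479179366403 / 80920958358732800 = 0.50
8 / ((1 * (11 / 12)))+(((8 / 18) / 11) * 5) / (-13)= 8.71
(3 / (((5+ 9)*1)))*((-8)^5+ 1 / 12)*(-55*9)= 194641425 / 56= 3475739.73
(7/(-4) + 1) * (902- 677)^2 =-151875/4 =-37968.75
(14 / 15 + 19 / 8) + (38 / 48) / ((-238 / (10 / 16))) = 3.31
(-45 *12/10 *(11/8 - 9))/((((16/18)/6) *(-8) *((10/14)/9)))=-2801547/640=-4377.42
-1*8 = -8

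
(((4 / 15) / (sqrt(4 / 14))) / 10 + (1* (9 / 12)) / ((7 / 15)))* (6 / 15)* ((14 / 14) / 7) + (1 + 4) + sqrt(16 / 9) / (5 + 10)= 2* sqrt(14) / 2625 + 22847 / 4410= 5.18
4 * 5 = 20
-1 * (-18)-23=-5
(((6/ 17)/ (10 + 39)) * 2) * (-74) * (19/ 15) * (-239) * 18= 24194448/ 4165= 5808.99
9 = 9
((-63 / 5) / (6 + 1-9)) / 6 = 21 / 20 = 1.05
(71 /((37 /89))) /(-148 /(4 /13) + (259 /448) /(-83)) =-0.36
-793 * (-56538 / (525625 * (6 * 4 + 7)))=44834634 / 16294375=2.75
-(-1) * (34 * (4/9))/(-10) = -1.51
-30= -30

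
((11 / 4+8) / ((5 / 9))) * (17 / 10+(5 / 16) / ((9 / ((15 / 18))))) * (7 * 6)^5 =437226155289 / 100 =4372261552.89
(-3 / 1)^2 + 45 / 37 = 378 / 37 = 10.22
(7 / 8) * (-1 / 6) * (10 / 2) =-35 / 48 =-0.73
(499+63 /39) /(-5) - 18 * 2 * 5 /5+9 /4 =-34807 /260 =-133.87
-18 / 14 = -1.29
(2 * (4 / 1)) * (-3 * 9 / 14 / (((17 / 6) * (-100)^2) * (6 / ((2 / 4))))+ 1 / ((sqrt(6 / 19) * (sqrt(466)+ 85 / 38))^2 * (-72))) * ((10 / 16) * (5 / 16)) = -839199489174127 / 5206937491144166400+ 276932125 * sqrt(466) / 191431525409712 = -0.00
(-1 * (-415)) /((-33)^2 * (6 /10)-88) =2075 /2827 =0.73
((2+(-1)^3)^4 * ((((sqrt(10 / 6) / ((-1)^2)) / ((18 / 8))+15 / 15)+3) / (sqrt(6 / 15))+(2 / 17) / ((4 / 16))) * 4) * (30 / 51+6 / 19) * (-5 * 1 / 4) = 2920 * sqrt(10) * (-27-sqrt(15)) / 8721-11680 / 5491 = -34.82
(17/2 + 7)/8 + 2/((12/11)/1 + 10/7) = 4239/1552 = 2.73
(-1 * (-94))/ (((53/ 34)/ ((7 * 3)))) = 67116/ 53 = 1266.34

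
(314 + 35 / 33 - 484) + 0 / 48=-5575 / 33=-168.94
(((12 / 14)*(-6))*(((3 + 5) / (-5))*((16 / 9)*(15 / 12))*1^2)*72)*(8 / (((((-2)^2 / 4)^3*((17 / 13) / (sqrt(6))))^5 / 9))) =8869399658496*sqrt(6) / 9938999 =2185884.46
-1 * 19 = -19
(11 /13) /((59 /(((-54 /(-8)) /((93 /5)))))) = 495 /95108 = 0.01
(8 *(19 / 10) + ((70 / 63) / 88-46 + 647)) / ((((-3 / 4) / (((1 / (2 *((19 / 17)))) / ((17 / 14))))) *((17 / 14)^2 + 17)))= -1673978572 / 102166515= -16.38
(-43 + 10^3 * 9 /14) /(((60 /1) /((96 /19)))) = 50.51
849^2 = 720801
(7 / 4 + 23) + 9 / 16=405 / 16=25.31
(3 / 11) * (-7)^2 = 147 / 11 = 13.36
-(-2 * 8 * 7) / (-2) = -56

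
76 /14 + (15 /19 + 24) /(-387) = 92039 /17157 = 5.36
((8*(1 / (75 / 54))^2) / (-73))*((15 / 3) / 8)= -324 / 9125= -0.04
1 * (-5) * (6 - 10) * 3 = 60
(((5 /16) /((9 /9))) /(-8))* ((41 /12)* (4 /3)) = -205 /1152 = -0.18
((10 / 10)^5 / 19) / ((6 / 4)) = 0.04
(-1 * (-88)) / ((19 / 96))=8448 / 19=444.63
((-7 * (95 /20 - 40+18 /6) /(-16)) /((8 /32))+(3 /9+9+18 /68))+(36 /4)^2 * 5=358.16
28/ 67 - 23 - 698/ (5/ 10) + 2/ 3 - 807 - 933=-634741/ 201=-3157.92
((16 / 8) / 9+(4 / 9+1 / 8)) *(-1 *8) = -6.33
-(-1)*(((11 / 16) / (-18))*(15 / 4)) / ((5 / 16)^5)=-90112 / 1875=-48.06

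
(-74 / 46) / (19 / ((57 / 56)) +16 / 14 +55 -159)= 777 / 40664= 0.02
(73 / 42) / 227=73 / 9534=0.01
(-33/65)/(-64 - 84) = 33/9620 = 0.00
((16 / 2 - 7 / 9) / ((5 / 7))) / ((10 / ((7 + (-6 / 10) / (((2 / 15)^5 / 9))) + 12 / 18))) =-1119403649 / 8640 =-129560.61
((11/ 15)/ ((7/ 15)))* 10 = 110/ 7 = 15.71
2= 2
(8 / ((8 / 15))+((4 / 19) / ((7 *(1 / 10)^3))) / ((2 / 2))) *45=269775 / 133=2028.38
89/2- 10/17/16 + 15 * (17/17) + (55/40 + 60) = 8217/68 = 120.84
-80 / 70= -8 / 7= -1.14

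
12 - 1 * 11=1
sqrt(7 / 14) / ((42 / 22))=11 * sqrt(2) / 42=0.37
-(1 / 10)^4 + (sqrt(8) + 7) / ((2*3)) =sqrt(2) / 3 + 34997 / 30000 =1.64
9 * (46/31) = 13.35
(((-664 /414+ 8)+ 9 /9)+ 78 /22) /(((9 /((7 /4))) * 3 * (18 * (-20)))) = -87199 /44264880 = -0.00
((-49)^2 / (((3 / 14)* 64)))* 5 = 84035 / 96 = 875.36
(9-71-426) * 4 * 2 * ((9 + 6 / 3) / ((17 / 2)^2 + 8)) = -171776 / 321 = -535.13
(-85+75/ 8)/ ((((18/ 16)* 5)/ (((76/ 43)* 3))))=-9196/ 129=-71.29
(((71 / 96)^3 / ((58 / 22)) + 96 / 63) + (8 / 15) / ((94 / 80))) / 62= 17989658405 / 523358502912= 0.03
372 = 372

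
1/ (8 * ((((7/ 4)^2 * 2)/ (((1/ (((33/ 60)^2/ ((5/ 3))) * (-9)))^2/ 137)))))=4000000/ 71649789057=0.00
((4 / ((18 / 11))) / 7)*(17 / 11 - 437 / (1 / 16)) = -21970 / 9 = -2441.11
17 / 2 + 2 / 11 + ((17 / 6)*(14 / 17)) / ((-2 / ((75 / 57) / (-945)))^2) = 2111141993 / 243168156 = 8.68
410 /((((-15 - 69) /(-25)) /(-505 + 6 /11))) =-28438625 /462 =-61555.47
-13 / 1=-13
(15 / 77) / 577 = 15 / 44429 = 0.00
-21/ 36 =-7/ 12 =-0.58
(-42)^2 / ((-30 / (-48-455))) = 147882 / 5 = 29576.40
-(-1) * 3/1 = 3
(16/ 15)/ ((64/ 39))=13/ 20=0.65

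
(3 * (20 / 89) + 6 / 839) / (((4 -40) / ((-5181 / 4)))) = 14643233 / 597368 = 24.51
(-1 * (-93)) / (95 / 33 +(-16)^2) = 3069 / 8543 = 0.36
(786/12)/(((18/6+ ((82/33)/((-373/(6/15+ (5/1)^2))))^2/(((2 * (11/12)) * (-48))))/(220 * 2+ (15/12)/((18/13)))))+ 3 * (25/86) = 827923383678988175/85988589795544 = 9628.29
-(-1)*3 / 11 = 3 / 11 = 0.27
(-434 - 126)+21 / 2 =-1099 / 2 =-549.50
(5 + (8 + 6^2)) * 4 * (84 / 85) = 193.69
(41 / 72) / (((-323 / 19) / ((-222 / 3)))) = 1517 / 612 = 2.48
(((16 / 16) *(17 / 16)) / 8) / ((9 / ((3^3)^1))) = 51 / 128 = 0.40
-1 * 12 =-12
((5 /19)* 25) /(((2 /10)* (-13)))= -625 /247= -2.53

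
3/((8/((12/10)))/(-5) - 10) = -9/34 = -0.26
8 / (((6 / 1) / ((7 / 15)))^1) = 28 / 45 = 0.62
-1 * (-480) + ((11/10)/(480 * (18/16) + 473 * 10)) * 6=12648033/26350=480.00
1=1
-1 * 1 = -1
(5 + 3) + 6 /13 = 110 /13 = 8.46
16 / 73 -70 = -5094 / 73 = -69.78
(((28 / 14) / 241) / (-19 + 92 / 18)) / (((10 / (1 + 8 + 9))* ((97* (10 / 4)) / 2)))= -648 / 73053125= -0.00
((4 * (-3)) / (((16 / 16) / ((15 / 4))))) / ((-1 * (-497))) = -45 / 497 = -0.09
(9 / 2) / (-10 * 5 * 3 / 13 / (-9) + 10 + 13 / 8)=1404 / 4027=0.35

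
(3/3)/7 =1/7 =0.14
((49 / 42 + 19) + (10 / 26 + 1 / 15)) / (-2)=-10.31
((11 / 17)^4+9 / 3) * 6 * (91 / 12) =12066782 / 83521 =144.48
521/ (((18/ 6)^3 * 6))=521/ 162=3.22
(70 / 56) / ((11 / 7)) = 35 / 44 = 0.80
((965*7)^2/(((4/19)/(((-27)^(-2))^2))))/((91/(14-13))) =123852925/27634932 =4.48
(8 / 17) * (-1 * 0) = 0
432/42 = 72/7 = 10.29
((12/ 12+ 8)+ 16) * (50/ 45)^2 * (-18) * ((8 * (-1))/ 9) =40000/ 81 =493.83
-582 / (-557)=582 / 557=1.04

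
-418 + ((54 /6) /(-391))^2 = -63904177 /152881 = -418.00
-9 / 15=-3 / 5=-0.60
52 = 52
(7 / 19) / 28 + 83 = 6309 / 76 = 83.01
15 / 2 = 7.50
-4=-4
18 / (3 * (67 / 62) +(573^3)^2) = 372 / 731472775023609373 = 0.00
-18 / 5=-3.60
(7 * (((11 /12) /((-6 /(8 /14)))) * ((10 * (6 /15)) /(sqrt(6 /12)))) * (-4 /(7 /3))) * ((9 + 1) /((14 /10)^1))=4400 * sqrt(2) /147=42.33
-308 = -308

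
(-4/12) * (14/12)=-7/18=-0.39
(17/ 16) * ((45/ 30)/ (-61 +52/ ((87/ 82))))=-4437/ 33376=-0.13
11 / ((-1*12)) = -11 / 12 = -0.92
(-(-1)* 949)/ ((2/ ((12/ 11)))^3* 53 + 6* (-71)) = -204984/ 21473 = -9.55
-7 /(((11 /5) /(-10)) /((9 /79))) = 3.62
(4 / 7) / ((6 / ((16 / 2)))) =0.76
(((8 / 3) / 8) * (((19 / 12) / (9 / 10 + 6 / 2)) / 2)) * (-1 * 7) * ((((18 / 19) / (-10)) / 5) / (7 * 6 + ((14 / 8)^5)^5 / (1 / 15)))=281474976710656 / 560376419091047767993005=0.00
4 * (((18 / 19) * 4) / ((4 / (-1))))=-72 / 19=-3.79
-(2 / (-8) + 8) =-31 / 4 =-7.75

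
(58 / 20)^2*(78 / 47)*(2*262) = 8593338 / 1175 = 7313.48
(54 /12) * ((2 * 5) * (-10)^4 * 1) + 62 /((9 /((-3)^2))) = 450062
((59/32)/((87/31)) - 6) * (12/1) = -64.12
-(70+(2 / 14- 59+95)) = -743 / 7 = -106.14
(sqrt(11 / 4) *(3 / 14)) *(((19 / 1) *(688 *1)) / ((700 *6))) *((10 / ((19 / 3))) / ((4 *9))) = 43 *sqrt(11) / 2940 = 0.05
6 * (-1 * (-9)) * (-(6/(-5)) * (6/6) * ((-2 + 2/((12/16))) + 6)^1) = 432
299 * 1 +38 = 337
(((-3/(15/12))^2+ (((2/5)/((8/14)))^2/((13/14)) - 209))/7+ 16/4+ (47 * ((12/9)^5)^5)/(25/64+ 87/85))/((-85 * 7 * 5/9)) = -187009810838636129033509/1400505819232279646250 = -133.53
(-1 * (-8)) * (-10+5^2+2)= 136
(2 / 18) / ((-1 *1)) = -1 / 9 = -0.11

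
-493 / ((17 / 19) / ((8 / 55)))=-4408 / 55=-80.15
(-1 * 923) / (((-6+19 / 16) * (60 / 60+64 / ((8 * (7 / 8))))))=208 / 11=18.91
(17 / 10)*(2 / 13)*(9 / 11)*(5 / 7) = 0.15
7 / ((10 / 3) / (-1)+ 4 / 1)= 21 / 2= 10.50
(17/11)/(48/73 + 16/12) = 3723/4796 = 0.78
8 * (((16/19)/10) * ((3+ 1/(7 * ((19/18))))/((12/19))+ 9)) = 6256/665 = 9.41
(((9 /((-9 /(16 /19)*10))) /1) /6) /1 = -4 /285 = -0.01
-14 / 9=-1.56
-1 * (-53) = 53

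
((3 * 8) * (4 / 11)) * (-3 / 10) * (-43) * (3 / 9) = 2064 / 55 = 37.53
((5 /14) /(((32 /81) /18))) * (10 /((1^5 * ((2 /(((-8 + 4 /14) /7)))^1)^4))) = 9685512225 /645657712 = 15.00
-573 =-573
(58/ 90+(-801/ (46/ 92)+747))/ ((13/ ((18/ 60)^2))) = -19223/ 3250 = -5.91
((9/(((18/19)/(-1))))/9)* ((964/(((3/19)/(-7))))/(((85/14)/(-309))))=-1756376188/765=-2295916.59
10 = 10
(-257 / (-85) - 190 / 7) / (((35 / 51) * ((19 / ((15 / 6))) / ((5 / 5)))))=-43053 / 9310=-4.62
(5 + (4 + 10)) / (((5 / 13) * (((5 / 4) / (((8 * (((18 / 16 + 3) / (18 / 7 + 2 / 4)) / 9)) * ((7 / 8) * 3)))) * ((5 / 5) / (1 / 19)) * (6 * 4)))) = 7007 / 25800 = 0.27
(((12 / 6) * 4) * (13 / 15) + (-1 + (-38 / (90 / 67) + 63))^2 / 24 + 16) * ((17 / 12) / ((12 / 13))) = 754902629 / 6998400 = 107.87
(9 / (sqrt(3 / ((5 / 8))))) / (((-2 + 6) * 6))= sqrt(30) / 32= 0.17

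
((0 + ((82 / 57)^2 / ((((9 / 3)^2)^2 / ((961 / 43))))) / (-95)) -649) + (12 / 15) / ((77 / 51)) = -53679877730081 / 82778493105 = -648.48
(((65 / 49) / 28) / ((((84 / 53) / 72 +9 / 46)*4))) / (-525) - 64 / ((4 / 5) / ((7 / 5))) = -112.00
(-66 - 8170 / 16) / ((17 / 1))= -33.92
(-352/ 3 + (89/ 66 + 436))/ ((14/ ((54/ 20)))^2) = 5132403/ 431200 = 11.90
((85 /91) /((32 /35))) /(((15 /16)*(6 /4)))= 85 /117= 0.73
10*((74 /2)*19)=7030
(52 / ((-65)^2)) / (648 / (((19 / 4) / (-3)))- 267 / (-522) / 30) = -79344 / 2638286885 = -0.00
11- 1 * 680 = -669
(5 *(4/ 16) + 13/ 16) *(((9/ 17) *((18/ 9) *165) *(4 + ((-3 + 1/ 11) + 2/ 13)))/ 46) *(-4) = -396495/ 10166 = -39.00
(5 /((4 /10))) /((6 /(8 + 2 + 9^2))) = 2275 /12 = 189.58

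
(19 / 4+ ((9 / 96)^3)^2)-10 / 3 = 4563404939 / 3221225472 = 1.42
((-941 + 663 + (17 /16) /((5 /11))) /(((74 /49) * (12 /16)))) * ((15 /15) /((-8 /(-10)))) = -360199 /1184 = -304.22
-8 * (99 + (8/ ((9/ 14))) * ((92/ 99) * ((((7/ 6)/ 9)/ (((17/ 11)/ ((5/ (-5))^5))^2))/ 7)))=-501031432/ 632043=-792.72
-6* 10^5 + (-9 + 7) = -600002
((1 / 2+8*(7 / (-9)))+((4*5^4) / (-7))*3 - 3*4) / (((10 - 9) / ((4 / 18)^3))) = -548932 / 45927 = -11.95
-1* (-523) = 523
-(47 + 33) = -80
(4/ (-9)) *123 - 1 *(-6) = -48.67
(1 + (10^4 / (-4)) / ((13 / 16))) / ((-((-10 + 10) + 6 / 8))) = 53316 / 13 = 4101.23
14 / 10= 7 / 5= 1.40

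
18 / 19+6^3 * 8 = 32850 / 19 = 1728.95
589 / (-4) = -589 / 4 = -147.25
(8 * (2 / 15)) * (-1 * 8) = -128 / 15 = -8.53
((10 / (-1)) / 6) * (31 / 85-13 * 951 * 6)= 6305099 / 51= 123629.39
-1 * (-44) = 44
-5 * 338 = -1690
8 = 8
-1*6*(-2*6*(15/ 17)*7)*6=45360/ 17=2668.24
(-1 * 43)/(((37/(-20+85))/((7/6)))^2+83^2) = -8902075/1426244509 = -0.01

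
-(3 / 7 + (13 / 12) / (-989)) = -35513 / 83076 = -0.43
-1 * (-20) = 20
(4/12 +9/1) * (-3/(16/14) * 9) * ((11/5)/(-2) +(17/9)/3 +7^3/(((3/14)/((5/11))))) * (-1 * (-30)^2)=1587234705/11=144294064.09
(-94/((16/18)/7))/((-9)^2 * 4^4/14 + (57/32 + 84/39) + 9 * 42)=-2155608/5425283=-0.40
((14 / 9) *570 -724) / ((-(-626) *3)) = 244 / 2817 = 0.09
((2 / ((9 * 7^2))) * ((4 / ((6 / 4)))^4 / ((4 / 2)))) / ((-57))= -4096 / 2036097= -0.00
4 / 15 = 0.27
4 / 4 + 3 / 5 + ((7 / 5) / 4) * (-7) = -17 / 20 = -0.85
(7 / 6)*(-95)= -665 / 6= -110.83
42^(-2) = 0.00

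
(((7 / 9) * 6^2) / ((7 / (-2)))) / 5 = -1.60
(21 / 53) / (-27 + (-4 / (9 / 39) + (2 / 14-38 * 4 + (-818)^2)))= 441 / 744516652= 0.00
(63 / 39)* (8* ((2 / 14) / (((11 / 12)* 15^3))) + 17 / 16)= 1473137 / 858000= 1.72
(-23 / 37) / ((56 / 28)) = -23 / 74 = -0.31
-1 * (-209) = 209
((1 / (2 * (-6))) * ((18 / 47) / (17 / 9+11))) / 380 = -0.00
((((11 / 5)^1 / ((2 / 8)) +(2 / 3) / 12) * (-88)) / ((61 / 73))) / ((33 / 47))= -10938028 / 8235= -1328.24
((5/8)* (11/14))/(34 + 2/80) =275/19054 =0.01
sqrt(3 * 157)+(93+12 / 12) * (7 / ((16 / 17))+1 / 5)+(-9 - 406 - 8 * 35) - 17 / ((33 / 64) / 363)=-477803 / 40+sqrt(471)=-11923.37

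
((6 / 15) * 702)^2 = 1971216 / 25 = 78848.64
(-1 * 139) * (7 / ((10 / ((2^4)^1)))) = -1556.80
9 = 9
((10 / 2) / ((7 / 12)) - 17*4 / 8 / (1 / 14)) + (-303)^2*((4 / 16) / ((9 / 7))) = 496757 / 28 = 17741.32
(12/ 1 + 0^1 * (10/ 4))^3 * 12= 20736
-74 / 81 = -0.91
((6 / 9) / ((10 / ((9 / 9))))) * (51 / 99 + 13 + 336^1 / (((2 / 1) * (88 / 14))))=1328 / 495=2.68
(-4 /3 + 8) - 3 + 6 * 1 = 29 /3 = 9.67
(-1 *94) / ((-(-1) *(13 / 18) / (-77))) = 130284 / 13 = 10021.85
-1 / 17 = -0.06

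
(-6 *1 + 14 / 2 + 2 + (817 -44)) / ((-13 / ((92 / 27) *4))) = -285568 / 351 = -813.58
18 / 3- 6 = 0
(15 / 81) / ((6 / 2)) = 0.06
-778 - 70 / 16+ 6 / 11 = -781.83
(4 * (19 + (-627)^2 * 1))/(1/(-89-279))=-578713856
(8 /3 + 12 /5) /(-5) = -76 /75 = -1.01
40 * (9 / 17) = 360 / 17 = 21.18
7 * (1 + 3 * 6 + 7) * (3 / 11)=49.64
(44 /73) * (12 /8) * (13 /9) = 286 /219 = 1.31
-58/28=-29/14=-2.07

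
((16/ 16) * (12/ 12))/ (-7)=-0.14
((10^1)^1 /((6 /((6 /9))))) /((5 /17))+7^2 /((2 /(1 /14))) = 199 /36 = 5.53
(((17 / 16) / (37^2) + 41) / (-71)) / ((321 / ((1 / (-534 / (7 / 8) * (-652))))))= -6286567 / 1390482897878016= -0.00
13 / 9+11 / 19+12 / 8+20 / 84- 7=-7753 / 2394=-3.24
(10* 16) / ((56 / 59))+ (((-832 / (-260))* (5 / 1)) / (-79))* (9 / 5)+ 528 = 1925012 / 2765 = 696.21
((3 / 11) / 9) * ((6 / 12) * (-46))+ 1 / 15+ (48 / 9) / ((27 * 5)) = -2632 / 4455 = -0.59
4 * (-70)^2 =19600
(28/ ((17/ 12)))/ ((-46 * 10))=-84/ 1955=-0.04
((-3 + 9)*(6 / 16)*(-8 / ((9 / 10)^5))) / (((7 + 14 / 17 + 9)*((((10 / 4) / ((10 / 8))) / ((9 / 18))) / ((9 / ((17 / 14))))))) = -350000 / 104247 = -3.36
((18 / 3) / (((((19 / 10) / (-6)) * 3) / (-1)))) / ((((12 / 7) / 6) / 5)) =2100 / 19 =110.53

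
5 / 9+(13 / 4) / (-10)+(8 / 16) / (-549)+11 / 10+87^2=55414813 / 7320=7570.33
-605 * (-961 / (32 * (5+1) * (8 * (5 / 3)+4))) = 581405 / 3328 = 174.70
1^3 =1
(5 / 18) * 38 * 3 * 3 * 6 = 570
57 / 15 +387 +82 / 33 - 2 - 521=-21403 / 165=-129.72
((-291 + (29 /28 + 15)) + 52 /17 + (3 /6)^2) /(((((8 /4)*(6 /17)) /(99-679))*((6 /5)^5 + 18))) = 14648171875 /1344546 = 10894.51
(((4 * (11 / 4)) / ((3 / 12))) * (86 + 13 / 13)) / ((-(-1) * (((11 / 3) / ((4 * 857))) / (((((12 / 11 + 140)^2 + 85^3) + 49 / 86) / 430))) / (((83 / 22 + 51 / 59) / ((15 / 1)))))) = 5921743056603534966 / 3630003025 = 1631332815.93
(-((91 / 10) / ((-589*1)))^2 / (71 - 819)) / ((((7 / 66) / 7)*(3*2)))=8281 / 2359062800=0.00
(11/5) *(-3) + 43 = 182/5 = 36.40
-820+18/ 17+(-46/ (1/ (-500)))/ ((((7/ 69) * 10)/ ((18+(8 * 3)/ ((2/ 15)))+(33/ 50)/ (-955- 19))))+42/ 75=6502484686217/ 1448825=4488109.11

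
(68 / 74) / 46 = 17 / 851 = 0.02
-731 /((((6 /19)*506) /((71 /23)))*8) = -986119 /558624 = -1.77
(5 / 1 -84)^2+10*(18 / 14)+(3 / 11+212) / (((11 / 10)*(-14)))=5285342 / 847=6240.07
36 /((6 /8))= 48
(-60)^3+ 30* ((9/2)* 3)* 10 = -211950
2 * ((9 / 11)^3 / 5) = 1458 / 6655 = 0.22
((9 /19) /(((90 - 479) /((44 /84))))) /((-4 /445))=14685 /206948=0.07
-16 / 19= -0.84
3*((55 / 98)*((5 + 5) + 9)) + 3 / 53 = 166449 / 5194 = 32.05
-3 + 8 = 5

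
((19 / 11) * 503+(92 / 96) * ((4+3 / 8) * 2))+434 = 1384631 / 1056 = 1311.20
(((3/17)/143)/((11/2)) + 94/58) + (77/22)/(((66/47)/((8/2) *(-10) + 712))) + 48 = 1337354049/775489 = 1724.53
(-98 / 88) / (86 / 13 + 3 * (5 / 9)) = -1911 / 14212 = -0.13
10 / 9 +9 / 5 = 131 / 45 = 2.91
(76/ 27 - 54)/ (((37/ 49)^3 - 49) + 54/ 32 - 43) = 2601454688/ 4568193639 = 0.57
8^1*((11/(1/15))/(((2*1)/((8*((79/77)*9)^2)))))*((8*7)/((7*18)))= 200082.52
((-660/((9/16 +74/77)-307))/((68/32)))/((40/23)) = 1246784/2132633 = 0.58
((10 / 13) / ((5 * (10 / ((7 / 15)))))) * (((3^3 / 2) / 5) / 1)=63 / 3250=0.02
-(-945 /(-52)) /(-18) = 105 /104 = 1.01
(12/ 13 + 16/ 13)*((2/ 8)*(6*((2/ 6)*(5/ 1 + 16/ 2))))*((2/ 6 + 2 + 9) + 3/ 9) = 490/ 3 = 163.33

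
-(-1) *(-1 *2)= -2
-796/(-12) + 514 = 1741/3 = 580.33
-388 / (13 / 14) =-5432 / 13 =-417.85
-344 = -344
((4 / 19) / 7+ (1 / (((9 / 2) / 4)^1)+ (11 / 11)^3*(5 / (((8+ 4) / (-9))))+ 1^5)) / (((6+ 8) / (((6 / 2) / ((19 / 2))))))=-8767 / 212268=-0.04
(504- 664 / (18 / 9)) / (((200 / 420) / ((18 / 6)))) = 5418 / 5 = 1083.60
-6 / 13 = -0.46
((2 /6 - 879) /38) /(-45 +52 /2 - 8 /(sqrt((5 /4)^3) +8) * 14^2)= 16532992 * sqrt(5) /2157934215 +77170218 /719311405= 0.12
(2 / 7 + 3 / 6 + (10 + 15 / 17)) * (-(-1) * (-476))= -5554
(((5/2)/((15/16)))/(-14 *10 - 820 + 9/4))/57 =-0.00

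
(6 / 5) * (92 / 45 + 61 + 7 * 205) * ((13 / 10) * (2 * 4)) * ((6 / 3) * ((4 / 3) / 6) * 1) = 8309.15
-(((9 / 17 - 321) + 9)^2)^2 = -786074770850625 / 83521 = -9411702097.08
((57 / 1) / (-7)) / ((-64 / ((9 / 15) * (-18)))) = -1.37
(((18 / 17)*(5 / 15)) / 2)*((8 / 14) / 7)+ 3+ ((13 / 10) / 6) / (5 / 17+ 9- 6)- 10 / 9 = 1.97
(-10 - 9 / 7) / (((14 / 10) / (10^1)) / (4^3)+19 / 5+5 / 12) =-758400 / 283507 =-2.68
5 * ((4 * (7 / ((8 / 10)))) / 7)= 25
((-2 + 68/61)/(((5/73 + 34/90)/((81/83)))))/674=-7184295/2501334646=-0.00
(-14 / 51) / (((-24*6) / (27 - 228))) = -469 / 1224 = -0.38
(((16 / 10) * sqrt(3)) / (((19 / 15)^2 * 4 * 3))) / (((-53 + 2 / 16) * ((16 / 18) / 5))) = -150 * sqrt(3) / 16967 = -0.02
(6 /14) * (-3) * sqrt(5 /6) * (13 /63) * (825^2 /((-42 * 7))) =983125 * sqrt(30) /9604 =560.68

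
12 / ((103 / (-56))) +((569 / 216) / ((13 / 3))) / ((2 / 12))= -46225 / 16068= -2.88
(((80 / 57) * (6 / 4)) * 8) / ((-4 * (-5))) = 16 / 19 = 0.84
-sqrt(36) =-6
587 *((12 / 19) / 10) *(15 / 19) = 10566 / 361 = 29.27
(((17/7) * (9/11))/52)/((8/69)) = 10557/32032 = 0.33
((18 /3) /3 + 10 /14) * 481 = 9139 /7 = 1305.57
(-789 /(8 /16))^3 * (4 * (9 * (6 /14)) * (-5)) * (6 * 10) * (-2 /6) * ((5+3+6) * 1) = -84874015123200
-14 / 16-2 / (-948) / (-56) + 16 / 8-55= -53.88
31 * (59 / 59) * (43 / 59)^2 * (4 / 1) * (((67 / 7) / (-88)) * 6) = -11521119 / 268037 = -42.98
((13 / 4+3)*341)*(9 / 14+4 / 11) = 120125 / 56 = 2145.09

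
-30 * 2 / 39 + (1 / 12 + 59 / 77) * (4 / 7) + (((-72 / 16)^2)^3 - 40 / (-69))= 85642681401 / 10314304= 8303.29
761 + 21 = 782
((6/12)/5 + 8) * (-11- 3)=-567/5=-113.40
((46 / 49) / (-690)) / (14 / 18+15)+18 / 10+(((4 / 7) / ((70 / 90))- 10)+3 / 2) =-14824 / 2485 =-5.97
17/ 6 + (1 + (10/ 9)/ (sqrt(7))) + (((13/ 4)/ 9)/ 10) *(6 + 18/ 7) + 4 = 10 *sqrt(7)/ 63 + 57/ 7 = 8.56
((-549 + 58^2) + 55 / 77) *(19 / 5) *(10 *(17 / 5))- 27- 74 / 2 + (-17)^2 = 2548107 / 7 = 364015.29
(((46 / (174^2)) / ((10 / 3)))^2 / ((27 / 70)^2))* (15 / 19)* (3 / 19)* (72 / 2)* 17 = 2203285 / 20681603721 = 0.00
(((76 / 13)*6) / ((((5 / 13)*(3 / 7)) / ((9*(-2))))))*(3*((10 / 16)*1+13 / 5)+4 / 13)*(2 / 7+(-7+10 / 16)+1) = 50596677 / 260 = 194602.60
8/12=2/3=0.67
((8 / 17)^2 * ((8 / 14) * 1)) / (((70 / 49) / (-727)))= -93056 / 1445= -64.40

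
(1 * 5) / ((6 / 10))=25 / 3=8.33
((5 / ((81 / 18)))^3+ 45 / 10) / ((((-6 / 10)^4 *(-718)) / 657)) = -390595625 / 9421596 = -41.46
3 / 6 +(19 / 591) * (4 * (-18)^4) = 5318981 / 394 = 13499.95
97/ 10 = 9.70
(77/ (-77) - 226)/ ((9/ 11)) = -2497/ 9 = -277.44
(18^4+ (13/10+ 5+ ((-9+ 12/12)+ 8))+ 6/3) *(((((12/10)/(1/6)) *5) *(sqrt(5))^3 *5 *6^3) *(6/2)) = 61226843760 *sqrt(5) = 136907384695.12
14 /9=1.56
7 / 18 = 0.39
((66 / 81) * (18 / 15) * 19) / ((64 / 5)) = 209 / 144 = 1.45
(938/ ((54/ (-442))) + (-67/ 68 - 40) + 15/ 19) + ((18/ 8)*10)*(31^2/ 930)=-134210077/ 17442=-7694.65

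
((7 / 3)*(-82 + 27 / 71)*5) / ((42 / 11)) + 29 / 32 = -5081069 / 20448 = -248.49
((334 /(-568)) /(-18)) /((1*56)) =167 /286272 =0.00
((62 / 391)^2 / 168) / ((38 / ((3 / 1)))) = 961 / 81332692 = 0.00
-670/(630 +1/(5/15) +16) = -670/649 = -1.03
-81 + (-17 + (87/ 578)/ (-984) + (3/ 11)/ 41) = -204357999/ 2085424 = -97.99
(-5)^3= -125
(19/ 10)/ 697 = 19/ 6970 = 0.00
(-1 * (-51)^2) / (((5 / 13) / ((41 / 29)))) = -1386333 / 145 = -9560.92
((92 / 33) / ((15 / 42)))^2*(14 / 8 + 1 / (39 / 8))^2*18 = 771616328 / 184041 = 4192.63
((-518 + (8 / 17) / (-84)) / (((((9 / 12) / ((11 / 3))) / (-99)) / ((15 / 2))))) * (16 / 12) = 895051520 / 357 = 2507147.11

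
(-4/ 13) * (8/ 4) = -8/ 13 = -0.62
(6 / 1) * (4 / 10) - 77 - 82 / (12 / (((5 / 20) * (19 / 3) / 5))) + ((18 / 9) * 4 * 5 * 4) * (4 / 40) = -4375 / 72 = -60.76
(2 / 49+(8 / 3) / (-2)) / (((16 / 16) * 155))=-38 / 4557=-0.01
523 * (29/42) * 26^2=5126446/21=244116.48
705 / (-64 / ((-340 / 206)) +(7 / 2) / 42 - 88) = -719100 / 50123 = -14.35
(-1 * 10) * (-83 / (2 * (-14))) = -415 / 14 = -29.64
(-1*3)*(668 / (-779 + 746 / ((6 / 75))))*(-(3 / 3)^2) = 1002 / 4273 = 0.23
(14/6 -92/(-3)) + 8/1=41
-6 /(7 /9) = -54 /7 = -7.71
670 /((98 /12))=4020 /49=82.04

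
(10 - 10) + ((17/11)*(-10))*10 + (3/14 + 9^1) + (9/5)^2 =-547051/3850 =-142.09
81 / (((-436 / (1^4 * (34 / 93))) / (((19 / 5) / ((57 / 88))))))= -6732 / 16895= -0.40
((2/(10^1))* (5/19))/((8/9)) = 9/152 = 0.06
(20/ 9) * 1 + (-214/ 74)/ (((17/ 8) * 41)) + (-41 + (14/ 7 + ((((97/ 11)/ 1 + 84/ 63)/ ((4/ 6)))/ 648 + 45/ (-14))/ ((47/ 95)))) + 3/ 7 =-5180778643949/ 120956186736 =-42.83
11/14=0.79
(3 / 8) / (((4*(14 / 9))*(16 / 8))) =27 / 896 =0.03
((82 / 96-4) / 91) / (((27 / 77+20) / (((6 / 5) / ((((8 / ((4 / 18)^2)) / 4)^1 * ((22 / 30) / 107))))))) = -16157 / 2200068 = -0.01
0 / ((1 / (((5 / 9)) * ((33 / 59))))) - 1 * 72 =-72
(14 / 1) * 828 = 11592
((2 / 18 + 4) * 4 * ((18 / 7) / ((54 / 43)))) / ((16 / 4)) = 8.42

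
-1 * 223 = -223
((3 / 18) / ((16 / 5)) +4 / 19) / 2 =479 / 3648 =0.13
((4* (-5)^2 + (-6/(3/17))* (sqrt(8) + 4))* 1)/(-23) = 36/23 + 68* sqrt(2)/23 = 5.75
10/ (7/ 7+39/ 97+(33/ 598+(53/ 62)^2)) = 222975064/ 48786833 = 4.57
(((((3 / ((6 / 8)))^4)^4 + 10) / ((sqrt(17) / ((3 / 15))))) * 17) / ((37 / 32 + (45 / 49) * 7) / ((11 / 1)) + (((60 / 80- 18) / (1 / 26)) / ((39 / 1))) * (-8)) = 10582799441984 * sqrt(17) / 1141935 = 38210581.09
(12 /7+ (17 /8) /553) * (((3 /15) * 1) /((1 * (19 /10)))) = 7601 /42028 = 0.18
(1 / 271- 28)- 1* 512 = -146339 / 271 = -540.00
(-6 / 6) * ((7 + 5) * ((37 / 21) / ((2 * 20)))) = -37 / 70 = -0.53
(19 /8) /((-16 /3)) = -57 /128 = -0.45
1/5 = 0.20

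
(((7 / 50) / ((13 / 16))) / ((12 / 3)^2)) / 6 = 7 / 3900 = 0.00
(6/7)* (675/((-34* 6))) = -2.84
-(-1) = 1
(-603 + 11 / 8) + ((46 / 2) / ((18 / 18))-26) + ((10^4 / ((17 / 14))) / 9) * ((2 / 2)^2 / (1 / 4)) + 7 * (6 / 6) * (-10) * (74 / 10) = 3105907 / 1224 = 2537.51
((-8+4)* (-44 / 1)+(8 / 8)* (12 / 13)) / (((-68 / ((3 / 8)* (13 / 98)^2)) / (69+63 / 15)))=-820755 / 653072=-1.26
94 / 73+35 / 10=699 / 146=4.79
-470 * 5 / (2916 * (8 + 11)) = -1175 / 27702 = -0.04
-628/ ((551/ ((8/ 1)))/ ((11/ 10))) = -27632/ 2755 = -10.03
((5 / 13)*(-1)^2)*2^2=20 / 13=1.54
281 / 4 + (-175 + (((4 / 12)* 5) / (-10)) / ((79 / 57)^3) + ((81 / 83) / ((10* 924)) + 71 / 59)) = -770477614805783 / 7436388907640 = -103.61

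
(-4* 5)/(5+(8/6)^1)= -3.16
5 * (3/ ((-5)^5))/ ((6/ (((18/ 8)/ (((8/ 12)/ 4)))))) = -27/ 2500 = -0.01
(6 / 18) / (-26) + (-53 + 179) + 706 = 831.99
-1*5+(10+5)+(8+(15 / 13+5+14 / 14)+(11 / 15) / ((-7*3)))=102862 / 4095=25.12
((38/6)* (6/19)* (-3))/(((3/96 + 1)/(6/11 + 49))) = -34880/121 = -288.26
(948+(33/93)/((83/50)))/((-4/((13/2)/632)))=-2.44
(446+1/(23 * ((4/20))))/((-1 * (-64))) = 10263/1472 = 6.97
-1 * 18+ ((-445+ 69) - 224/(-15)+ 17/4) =-22489/60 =-374.82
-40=-40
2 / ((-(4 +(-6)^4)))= -1 / 650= -0.00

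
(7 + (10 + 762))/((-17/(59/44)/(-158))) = 3630919/374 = 9708.34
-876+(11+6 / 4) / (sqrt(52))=-876+25 * sqrt(13) / 52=-874.27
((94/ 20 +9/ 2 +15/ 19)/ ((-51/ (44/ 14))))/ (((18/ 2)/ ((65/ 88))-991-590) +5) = 135707/ 344739192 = 0.00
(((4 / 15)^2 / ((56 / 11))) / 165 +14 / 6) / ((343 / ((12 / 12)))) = 0.01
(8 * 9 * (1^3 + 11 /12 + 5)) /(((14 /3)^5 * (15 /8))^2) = 0.00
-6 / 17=-0.35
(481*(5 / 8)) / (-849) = -2405 / 6792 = -0.35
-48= -48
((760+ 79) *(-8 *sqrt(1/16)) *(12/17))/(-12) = 1678/17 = 98.71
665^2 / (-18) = -442225 / 18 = -24568.06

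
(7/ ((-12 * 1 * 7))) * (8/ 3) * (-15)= 10/ 3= 3.33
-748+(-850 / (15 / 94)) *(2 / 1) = -34204 / 3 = -11401.33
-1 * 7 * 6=-42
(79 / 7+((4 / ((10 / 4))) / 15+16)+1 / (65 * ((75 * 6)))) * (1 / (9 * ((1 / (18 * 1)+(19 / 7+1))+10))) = 5608597 / 25374375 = 0.22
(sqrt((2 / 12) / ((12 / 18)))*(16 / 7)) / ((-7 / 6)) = -48 / 49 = -0.98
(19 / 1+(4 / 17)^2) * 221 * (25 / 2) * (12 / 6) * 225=402699375 / 17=23688198.53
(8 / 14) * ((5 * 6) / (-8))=-2.14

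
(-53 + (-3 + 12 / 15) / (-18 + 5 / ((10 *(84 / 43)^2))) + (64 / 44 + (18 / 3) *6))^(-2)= 0.00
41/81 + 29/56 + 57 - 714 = -2975507/4536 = -655.98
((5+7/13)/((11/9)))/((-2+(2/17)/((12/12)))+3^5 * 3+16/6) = 33048/5322317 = 0.01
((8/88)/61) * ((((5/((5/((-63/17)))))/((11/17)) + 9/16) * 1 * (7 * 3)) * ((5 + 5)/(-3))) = 0.54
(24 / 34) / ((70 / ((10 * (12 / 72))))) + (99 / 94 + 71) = 806175 / 11186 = 72.07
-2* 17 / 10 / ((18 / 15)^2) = -85 / 36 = -2.36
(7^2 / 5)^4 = 5764801 / 625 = 9223.68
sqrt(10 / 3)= sqrt(30) / 3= 1.83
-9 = -9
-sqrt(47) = -6.86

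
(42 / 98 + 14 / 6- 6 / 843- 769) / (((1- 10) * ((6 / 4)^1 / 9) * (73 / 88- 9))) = -795803888 / 12728457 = -62.52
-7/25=-0.28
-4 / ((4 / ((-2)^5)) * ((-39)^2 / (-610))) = -19520 / 1521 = -12.83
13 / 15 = 0.87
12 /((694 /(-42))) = -252 /347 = -0.73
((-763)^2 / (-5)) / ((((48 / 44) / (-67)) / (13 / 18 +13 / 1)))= 105977462591 / 1080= 98127280.18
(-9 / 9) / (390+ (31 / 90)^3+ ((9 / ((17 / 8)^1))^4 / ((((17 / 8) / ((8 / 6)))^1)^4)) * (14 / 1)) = -5085327174489000 / 5534074746901690831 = -0.00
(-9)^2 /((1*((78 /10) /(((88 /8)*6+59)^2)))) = 2109375 /13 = 162259.62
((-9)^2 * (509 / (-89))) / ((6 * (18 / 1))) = -1527 / 356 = -4.29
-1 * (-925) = 925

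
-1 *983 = -983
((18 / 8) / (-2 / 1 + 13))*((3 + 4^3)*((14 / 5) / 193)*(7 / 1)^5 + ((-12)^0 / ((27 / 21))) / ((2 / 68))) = 35528591 / 10615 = 3347.02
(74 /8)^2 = 1369 /16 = 85.56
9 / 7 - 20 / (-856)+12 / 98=15011 / 10486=1.43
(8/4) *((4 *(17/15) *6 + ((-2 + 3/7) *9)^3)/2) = -4804847/1715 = -2801.66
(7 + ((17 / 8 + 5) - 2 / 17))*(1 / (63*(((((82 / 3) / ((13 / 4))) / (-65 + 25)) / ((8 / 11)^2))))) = -330200 / 590359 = -0.56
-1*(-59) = 59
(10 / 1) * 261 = 2610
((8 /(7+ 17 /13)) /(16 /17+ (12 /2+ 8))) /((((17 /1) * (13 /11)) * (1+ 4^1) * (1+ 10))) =1 /17145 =0.00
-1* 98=-98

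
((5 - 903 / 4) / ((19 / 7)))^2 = 38204761 / 5776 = 6614.40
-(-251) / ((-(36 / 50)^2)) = -156875 / 324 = -484.18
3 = 3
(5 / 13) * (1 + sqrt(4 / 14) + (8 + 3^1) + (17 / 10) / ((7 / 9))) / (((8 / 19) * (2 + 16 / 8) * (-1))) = -18867 / 5824 -95 * sqrt(14) / 2912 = -3.36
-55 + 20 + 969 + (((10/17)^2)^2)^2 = 6515457449894/6975757441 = 934.01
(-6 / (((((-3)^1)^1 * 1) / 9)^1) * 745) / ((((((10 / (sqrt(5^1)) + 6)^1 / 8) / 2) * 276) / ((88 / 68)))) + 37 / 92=590669 / 1564-49170 * sqrt(5) / 391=96.47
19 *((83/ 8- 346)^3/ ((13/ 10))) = -1838893066875/ 3328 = -552552003.27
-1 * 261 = -261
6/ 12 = 1/ 2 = 0.50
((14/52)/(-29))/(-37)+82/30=2.73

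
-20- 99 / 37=-839 / 37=-22.68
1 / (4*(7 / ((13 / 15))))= 13 / 420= 0.03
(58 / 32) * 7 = 12.69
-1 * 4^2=-16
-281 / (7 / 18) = -5058 / 7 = -722.57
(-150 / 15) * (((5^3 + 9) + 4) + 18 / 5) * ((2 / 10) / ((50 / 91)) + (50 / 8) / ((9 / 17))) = -6462034 / 375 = -17232.09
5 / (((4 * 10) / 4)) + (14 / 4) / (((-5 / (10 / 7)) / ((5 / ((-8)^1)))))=9 / 8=1.12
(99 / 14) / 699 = 33 / 3262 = 0.01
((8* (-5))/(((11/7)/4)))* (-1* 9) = 10080/11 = 916.36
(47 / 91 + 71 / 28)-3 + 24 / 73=10123 / 26572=0.38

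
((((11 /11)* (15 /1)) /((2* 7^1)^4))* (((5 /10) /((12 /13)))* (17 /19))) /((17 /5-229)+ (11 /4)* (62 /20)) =-5525 /6337756432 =-0.00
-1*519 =-519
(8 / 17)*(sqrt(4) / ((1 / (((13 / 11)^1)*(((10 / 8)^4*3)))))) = 24375 / 2992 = 8.15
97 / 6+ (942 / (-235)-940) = -1308257 / 1410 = -927.84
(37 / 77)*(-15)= -555 / 77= -7.21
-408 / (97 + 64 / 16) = -408 / 101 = -4.04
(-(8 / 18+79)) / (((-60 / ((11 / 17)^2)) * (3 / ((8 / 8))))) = 17303 / 93636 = 0.18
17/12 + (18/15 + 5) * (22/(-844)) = 15889/12660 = 1.26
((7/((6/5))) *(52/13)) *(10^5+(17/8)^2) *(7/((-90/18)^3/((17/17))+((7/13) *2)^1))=-20384920465/154656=-131808.14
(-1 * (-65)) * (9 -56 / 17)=6305 / 17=370.88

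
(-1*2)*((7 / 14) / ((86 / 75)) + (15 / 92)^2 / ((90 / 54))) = -164505 / 181976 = -0.90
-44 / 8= -11 / 2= -5.50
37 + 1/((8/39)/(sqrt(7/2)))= 46.12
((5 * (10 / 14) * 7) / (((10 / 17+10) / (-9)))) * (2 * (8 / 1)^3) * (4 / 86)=-43520 / 43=-1012.09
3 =3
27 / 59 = 0.46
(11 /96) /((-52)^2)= 11 /259584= 0.00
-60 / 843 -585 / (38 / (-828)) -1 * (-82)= 68492808 / 5339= 12828.77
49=49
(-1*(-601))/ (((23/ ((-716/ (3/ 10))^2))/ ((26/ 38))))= 400538132800/ 3933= 101840359.22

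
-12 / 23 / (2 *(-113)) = 6 / 2599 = 0.00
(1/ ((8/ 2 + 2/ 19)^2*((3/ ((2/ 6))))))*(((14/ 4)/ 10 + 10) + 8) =0.12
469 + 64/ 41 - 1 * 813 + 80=-10760/ 41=-262.44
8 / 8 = 1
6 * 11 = 66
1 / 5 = 0.20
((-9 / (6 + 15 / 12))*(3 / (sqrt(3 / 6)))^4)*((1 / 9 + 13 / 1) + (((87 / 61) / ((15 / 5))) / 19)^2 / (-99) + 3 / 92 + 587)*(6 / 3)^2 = -9515906290989072 / 9855652697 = -965527.76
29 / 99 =0.29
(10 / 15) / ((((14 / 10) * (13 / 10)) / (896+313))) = 3100 / 7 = 442.86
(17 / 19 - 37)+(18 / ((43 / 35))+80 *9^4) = 428809432 / 817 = 524858.55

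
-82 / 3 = -27.33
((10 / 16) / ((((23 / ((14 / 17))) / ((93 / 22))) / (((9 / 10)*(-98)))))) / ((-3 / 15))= 1435455 / 34408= 41.72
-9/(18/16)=-8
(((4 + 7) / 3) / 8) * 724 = 1991 / 6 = 331.83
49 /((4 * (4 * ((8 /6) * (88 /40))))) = 735 /704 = 1.04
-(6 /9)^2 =-4 /9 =-0.44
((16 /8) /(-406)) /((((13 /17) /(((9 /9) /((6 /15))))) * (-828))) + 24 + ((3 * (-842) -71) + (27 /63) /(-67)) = -753382257185 /292802328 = -2573.01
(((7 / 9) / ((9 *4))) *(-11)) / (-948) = 77 / 307152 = 0.00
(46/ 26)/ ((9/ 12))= 92/ 39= 2.36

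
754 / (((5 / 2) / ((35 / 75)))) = 10556 / 75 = 140.75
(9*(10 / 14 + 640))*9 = 363285 / 7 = 51897.86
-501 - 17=-518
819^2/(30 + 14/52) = 17439786/787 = 22159.83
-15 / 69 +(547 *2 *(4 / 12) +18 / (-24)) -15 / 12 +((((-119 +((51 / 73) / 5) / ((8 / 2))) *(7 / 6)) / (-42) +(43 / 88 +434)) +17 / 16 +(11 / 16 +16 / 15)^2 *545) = 527295538073 / 212762880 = 2478.32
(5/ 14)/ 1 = 5/ 14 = 0.36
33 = 33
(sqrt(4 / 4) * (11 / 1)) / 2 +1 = 13 / 2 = 6.50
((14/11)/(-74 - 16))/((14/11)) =-1/90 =-0.01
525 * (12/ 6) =1050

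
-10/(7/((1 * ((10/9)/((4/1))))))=-25/63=-0.40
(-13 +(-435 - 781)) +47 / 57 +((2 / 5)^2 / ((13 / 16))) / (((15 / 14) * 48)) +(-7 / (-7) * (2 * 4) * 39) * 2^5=2433025814 / 277875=8755.83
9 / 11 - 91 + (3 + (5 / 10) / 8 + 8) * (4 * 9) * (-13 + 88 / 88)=-4869.18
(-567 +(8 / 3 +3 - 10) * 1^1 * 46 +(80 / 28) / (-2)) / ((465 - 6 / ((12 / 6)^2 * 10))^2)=-6449200 / 1815118389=-0.00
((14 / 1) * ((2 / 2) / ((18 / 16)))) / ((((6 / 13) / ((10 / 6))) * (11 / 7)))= 25480 / 891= 28.60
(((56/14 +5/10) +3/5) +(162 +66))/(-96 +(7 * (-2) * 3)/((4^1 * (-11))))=-8547/3485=-2.45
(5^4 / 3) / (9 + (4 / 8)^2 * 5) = 2500 / 123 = 20.33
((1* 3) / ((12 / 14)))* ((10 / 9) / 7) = 5 / 9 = 0.56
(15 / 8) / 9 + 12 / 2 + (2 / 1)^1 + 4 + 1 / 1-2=269 / 24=11.21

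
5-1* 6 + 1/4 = -3/4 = -0.75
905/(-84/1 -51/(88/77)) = -7.04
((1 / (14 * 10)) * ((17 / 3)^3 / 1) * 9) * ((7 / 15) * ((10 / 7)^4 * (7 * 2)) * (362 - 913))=-541412600 / 3087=-175384.71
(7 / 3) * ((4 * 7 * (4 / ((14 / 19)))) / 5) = 70.93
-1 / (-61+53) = 1 / 8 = 0.12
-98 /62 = -49 /31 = -1.58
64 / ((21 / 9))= 192 / 7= 27.43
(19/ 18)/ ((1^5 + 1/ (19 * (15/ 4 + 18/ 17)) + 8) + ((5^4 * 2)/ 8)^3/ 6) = 2518336/ 1516867201365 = 0.00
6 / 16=3 / 8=0.38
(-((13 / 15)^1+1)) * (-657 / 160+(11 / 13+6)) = -39893 / 7800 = -5.11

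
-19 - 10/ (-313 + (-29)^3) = -234664/ 12351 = -19.00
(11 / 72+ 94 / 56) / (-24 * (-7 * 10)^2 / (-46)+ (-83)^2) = 0.00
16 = 16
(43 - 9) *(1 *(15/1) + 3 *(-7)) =-204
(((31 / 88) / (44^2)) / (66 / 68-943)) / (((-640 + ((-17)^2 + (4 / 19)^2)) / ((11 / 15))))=190247 / 471367308244800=0.00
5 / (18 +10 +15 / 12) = 20 / 117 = 0.17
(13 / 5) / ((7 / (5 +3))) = 104 / 35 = 2.97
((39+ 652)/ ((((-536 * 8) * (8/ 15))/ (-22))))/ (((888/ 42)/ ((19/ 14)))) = 2166285/ 5076992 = 0.43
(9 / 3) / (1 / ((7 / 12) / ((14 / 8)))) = 1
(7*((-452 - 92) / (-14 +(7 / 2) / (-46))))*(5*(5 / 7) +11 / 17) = 1141.23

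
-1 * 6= -6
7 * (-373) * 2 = -5222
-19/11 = -1.73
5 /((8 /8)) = 5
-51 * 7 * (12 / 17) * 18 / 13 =-4536 / 13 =-348.92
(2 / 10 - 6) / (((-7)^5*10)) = 29 / 840350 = 0.00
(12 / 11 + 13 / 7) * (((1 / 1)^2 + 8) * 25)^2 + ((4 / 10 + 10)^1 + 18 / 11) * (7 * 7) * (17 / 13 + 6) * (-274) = -1032711221 / 1001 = -1031679.54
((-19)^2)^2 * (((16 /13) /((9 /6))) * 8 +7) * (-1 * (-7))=482578663 /39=12373811.87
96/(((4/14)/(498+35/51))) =2848496/17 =167558.59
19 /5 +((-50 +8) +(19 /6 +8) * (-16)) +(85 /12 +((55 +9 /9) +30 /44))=-101047 /660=-153.10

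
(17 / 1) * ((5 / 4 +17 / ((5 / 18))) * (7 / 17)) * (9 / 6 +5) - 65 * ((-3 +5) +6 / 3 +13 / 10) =99879 / 40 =2496.98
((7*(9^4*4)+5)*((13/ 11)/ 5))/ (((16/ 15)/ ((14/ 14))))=7164807/ 176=40709.13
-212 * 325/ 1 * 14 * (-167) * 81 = 13048144200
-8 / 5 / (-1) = 8 / 5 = 1.60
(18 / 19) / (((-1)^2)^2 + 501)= 9 / 4769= 0.00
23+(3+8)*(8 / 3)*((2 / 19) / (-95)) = 124369 / 5415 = 22.97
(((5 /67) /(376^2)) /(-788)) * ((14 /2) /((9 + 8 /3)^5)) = -243 /11200795998560000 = -0.00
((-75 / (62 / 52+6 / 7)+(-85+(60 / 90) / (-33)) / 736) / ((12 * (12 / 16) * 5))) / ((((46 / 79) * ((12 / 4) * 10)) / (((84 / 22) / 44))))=-551746426973 / 136146835756800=-0.00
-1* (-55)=55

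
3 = 3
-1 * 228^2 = -51984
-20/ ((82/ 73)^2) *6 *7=-1119090/ 1681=-665.73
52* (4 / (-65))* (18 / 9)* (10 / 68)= -16 / 17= -0.94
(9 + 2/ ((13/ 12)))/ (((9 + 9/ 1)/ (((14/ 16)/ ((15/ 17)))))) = 5593/ 9360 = 0.60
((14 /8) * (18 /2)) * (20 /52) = 315 /52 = 6.06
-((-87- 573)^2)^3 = -82653950016000000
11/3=3.67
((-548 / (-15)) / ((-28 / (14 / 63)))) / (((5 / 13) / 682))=-2429284 / 4725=-514.13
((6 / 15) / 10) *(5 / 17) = 1 / 85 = 0.01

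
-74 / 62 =-37 / 31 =-1.19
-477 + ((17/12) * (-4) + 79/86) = -124291/258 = -481.75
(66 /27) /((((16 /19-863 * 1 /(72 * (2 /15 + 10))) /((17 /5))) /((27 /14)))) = -186048 /3955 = -47.04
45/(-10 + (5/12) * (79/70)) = -7560/1601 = -4.72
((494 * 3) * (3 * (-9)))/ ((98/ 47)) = -940329/ 49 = -19190.39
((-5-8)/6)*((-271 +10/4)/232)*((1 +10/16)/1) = 30251/7424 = 4.07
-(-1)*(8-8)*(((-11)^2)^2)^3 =0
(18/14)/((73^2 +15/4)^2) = 0.00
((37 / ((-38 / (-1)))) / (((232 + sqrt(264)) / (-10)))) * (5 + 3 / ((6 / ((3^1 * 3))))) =-1073 / 2678 + 37 * sqrt(66) / 10712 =-0.37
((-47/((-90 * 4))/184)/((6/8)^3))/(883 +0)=47/24675435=0.00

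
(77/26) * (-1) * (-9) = 693/26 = 26.65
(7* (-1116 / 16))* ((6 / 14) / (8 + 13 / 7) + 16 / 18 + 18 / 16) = -739319 / 736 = -1004.51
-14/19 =-0.74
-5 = -5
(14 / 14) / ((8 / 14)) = 7 / 4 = 1.75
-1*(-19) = 19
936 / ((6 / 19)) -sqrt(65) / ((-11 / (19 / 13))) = 19* sqrt(65) / 143+2964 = 2965.07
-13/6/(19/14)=-91/57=-1.60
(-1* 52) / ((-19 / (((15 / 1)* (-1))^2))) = 615.79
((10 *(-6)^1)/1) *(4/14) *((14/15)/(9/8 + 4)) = -128/41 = -3.12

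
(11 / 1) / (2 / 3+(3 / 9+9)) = 1.10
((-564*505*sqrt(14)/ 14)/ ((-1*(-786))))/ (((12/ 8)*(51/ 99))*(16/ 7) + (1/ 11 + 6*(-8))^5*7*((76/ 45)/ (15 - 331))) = -13589149199175*sqrt(14)/ 4957630259654668207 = -0.00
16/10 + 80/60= 44/15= 2.93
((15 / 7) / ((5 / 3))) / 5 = 9 / 35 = 0.26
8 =8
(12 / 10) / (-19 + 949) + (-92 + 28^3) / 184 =4235421 / 35650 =118.81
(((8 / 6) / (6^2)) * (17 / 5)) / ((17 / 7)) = 7 / 135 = 0.05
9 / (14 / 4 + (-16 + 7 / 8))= -24 / 31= -0.77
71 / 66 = 1.08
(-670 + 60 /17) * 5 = -56650 /17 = -3332.35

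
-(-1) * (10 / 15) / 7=2 / 21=0.10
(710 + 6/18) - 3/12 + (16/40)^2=213073/300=710.24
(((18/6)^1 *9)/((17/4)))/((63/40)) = 480/119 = 4.03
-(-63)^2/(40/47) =-186543/40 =-4663.58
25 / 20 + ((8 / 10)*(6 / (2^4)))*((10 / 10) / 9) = 1.28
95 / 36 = 2.64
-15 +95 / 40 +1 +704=692.38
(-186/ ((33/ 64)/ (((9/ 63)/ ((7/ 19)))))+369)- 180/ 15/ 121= 1357901/ 5929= 229.03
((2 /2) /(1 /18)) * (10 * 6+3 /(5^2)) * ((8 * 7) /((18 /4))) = 336672 /25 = 13466.88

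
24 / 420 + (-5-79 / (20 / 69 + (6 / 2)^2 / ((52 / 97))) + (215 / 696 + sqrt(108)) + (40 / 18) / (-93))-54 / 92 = -3260244229223 / 330300187560 + 6 * sqrt(3) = 0.52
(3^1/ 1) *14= 42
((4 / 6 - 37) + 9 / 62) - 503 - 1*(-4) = -99545 / 186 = -535.19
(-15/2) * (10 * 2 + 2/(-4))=-585/4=-146.25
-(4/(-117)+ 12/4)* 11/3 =-3817/351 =-10.87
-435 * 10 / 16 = -2175 / 8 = -271.88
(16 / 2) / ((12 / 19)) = 38 / 3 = 12.67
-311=-311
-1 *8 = -8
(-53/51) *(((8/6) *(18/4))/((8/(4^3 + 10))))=-1961/34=-57.68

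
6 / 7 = 0.86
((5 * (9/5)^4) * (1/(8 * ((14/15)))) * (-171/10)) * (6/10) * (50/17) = -10097379/47600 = -212.13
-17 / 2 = -8.50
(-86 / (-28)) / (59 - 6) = 43 / 742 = 0.06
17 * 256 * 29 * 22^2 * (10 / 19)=610846720 / 19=32149827.37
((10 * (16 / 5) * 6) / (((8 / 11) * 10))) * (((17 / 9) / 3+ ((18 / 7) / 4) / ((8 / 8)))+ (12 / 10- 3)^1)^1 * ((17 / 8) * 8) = -372878 / 1575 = -236.75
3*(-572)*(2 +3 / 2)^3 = -147147 / 2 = -73573.50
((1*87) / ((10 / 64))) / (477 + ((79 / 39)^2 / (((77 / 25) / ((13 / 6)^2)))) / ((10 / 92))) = 34727616 / 33339065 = 1.04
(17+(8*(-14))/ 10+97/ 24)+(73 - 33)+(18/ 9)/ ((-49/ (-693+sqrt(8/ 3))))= 65627/ 840 - 4*sqrt(6)/ 147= 78.06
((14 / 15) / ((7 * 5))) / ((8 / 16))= 4 / 75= 0.05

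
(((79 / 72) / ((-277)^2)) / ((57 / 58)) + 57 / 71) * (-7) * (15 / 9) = -314114269595 / 33536404404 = -9.37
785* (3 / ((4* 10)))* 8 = 471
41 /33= 1.24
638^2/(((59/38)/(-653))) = -10100389816/59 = -171193047.73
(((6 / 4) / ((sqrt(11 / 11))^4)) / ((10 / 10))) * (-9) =-27 / 2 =-13.50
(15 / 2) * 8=60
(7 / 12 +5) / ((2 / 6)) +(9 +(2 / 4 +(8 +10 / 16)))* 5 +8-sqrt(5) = 113.14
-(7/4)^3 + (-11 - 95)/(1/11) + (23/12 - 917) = -400597/192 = -2086.44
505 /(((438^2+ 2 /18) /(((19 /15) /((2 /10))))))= 28785 /1726597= 0.02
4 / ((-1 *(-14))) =2 / 7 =0.29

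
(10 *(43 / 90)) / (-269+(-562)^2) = 43 / 2840175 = 0.00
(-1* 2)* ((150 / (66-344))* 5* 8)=6000 / 139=43.17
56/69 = 0.81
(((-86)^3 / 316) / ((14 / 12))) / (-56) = 238521 / 7742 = 30.81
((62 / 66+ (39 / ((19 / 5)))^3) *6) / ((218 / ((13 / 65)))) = 244903504 / 41119705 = 5.96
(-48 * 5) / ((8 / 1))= -30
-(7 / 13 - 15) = 188 / 13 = 14.46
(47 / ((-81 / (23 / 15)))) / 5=-0.18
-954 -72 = -1026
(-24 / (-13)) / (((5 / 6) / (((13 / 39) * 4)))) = 192 / 65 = 2.95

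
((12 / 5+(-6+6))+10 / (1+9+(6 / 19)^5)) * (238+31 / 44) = 2211039790713 / 2724564260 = 811.52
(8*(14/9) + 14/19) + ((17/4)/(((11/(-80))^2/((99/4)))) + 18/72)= 41961857/7524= 5577.07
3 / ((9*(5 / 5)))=0.33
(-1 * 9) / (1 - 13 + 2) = 9 / 10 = 0.90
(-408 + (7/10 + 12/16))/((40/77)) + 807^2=520373113/800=650466.39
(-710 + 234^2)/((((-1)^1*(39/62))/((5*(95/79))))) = -1591654700/3081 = -516603.28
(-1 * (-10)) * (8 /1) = 80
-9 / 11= -0.82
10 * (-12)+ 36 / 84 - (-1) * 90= -207 / 7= -29.57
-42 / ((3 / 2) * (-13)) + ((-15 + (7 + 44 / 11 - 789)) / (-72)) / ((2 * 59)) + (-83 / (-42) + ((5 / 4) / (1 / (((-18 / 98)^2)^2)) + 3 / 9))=2902210741225 / 636710740848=4.56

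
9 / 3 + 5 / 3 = 14 / 3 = 4.67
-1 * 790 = -790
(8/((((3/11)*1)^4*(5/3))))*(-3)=-117128/45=-2602.84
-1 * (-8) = 8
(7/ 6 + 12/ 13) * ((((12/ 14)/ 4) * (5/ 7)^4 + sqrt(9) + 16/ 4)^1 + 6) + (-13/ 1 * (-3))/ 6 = 88575989/ 2621892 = 33.78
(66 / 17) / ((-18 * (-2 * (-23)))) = -11 / 2346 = -0.00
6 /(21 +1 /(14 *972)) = 81648 /285769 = 0.29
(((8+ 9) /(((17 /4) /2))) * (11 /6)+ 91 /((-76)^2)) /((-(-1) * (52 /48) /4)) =254417 /4693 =54.21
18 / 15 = 6 / 5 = 1.20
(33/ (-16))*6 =-99/ 8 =-12.38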